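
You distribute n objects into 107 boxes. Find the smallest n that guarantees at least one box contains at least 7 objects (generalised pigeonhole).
n = (7 − 1)·107 + 1 = 643

By the generalised pigeonhole principle, to guarantee some box contains ≥ r objects we need more than (r − 1) · k objects total. Threshold: n = (r − 1) · k + 1. With r = 7 and k = 107: n = 6 · 107 + 1 = 642 + 1 = 643. For n = 642 = 6 · 107, we can put exactly 6 objects in every box, avoiding 7 in any single one — so 643 is tight.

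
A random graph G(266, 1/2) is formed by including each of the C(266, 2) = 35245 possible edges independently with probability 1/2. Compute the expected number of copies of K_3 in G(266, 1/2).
E[# K_3] = C(266, 3) · (1/2)^C(3, 2) = 3101560 / 2^3 = 387695

For each 3-subset S of vertices (there are C(266, 3) = 3101560 such S), let X_S = 1 if S induces a K_3 (all C(3, 2) = 3 edges present). Then P(X_S = 1) = (1/2)^3 = 1/8. By linearity of expectation, E[# K_3] = C(266, 3) · (1/2)^3 = 3101560 / 8 = 387695.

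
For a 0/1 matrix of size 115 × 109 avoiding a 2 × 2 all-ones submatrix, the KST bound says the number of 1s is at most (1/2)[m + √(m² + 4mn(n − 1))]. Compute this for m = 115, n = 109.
z(115, 109; 2, 2) ≤ (1/2)[115 + √(115² + 4·115·109·108)] = (1/2)[115 + √5428345] = 1222.4404

Kővári–Sós–Turán: let r_1, ..., r_115 be the row sums and z = Σ r_i the total number of 1s. Each pair of columns can share at most one row with both entries 1 (else a 2×2 all-ones block appears), so Σ_i C(r_i, 2) ≤ C(109, 2) = 5886. By convexity Σ_i C(r_i, 2) ≥ 115·C(z/115, 2) = z(z − 115)/(2·115), giving z² − 115z − 115·109·108 ≤ 0 and hence z ≤ (1/2)[115 + √(13225 + 4·1353780)] = (1/2)[115 + √5428345] ≈ (1/2)(115 + 2329.8809) = 1222.4404.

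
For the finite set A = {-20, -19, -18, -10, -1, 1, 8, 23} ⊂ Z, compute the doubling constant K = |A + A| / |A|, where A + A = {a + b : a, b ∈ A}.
K = |A + A| / |A| = 31/8

Enumerate A + A = {a + b : a, b ∈ A}. With |A| = 8, there are |A|^2 = 64 ordered sum pairs; collecting distinct values, A + A = {-40, -39, -38, -37, -36, -30, -29, -28, -21, -20, -19, -18, -17, -12, -11, -10, -9, -2, 0, 2, 3, 4, 5, 7, 9, 13, 16, 22, 24, 31, 46}, so |A + A| = 31. Thus K = 31/8. For comparison, the minimum possible |A + A| over all 8-element sets is 2·8 − 1 = 15 (so min K = 15/8), attained only by arithmetic progressions.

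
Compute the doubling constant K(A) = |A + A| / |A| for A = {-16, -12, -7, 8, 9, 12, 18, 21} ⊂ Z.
K = |A + A| / |A| = 32/8 = 4

Enumerate A + A = {a + b : a, b ∈ A}. With |A| = 8, there are |A|^2 = 64 ordered sum pairs; collecting distinct values, A + A = {-32, -28, -24, -23, -19, -14, -8, -7, -4, -3, 0, 1, 2, 5, 6, 9, 11, 14, 16, 17, 18, 20, 21, 24, 26, 27, 29, 30, 33, 36, 39, 42}, so |A + A| = 32. Thus K = 32/8 = 4. For comparison, the minimum possible |A + A| over all 8-element sets is 2·8 − 1 = 15 (so min K = 15/8), attained only by arithmetic progressions.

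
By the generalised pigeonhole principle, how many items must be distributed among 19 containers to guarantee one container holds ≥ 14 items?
n = (14 − 1)·19 + 1 = 248

By the generalised pigeonhole principle, to guarantee some box contains ≥ r objects we need more than (r − 1) · k objects total. Threshold: n = (r − 1) · k + 1. With r = 14 and k = 19: n = 13 · 19 + 1 = 247 + 1 = 248. For n = 247 = 13 · 19, we can put exactly 13 objects in every box, avoiding 14 in any single one — so 248 is tight.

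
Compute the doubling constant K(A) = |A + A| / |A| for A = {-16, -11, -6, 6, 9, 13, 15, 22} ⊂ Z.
K = |A + A| / |A| = 34/8 = 17/4

Enumerate A + A = {a + b : a, b ∈ A}. With |A| = 8, there are |A|^2 = 64 ordered sum pairs; collecting distinct values, A + A = {-32, -27, -22, -17, -12, -10, -7, -5, -3, -2, -1, 0, 2, 3, 4, 6, 7, 9, 11, 12, 15, 16, 18, 19, 21, 22, 24, 26, 28, 30, 31, 35, 37, 44}, so |A + A| = 34. Thus K = 34/8 = 17/4. For comparison, the minimum possible |A + A| over all 8-element sets is 2·8 − 1 = 15 (so min K = 15/8), attained only by arithmetic progressions.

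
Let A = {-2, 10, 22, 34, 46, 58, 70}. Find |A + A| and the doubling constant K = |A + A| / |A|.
K = |A + A| / |A| = 13/7

Enumerate A + A = {a + b : a, b ∈ A}. With |A| = 7, there are |A|^2 = 49 ordered sum pairs; collecting distinct values, A + A = {-4, 8, 20, 32, 44, 56, 68, 80, 92, 104, 116, 128, 140}, so |A + A| = 13. Thus K = 13/7. Here |A + A| = 2|A| − 1 = 13, the minimum possible — so K = 13/7 is minimal, which holds iff A is an arithmetic progression.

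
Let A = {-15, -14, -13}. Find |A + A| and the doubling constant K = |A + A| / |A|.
K = |A + A| / |A| = 5/3

Enumerate A + A = {a + b : a, b ∈ A}. With |A| = 3, there are |A|^2 = 9 ordered sum pairs; collecting distinct values, A + A = {-30, -29, -28, -27, -26}, so |A + A| = 5. Thus K = 5/3. Here |A + A| = 2|A| − 1 = 5, the minimum possible — so K = 5/3 is minimal, which holds iff A is an arithmetic progression.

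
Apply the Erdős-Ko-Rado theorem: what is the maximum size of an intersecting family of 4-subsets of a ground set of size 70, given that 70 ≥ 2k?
max |F| = C(69, 3) = 52394

The Erdős-Ko-Rado theorem states: for n ≥ 2k, an intersecting family of k-subsets of an n-element set has size at most C(n − 1, k − 1), with equality for 'star' families {A ⊆ [n] : |A| = k, i ∈ A} (fix an element i). For n = 70, k = 4: C(69, 3) = 52394.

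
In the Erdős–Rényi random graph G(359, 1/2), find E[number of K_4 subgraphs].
E[# K_4] = C(359, 4) · (1/2)^C(4, 2) = 680588251 / 2^6 = 10634191.421875

For each 4-subset S of vertices (there are C(359, 4) = 680588251 such S), let X_S = 1 if S induces a K_4 (all C(4, 2) = 6 edges present). Then P(X_S = 1) = (1/2)^6 = 1/64. By linearity of expectation, E[# K_4] = C(359, 4) · (1/2)^6 = 680588251 / 64 = 10634191.421875.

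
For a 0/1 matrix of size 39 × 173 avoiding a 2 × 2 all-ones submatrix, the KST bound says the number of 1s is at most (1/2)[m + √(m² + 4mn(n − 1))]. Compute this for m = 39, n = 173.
z(39, 173; 2, 2) ≤ (1/2)[39 + √(39² + 4·39·173·172)] = (1/2)[39 + √4643457] = 1096.9341

Kővári–Sós–Turán: let r_1, ..., r_39 be the row sums and z = Σ r_i the total number of 1s. Each pair of columns can share at most one row with both entries 1 (else a 2×2 all-ones block appears), so Σ_i C(r_i, 2) ≤ C(173, 2) = 14878. By convexity Σ_i C(r_i, 2) ≥ 39·C(z/39, 2) = z(z − 39)/(2·39), giving z² − 39z − 39·173·172 ≤ 0 and hence z ≤ (1/2)[39 + √(1521 + 4·1160484)] = (1/2)[39 + √4643457] ≈ (1/2)(39 + 2154.8682) = 1096.9341.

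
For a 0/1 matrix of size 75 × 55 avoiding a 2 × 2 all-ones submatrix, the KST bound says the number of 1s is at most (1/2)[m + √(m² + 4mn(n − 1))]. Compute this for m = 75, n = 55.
z(75, 55; 2, 2) ≤ (1/2)[75 + √(75² + 4·75·55·54)] = (1/2)[75 + √896625] = 510.9514

Kővári–Sós–Turán: let r_1, ..., r_75 be the row sums and z = Σ r_i the total number of 1s. Each pair of columns can share at most one row with both entries 1 (else a 2×2 all-ones block appears), so Σ_i C(r_i, 2) ≤ C(55, 2) = 1485. By convexity Σ_i C(r_i, 2) ≥ 75·C(z/75, 2) = z(z − 75)/(2·75), giving z² − 75z − 75·55·54 ≤ 0 and hence z ≤ (1/2)[75 + √(5625 + 4·222750)] = (1/2)[75 + √896625] ≈ (1/2)(75 + 946.9028) = 510.9514.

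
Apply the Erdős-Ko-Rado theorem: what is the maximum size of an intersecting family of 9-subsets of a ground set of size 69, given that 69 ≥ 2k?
max |F| = C(68, 8) = 7392009768

Erdős-Ko-Rado (1961): when n ≥ 2k, max |F| = C(n−1, k−1). The bound is attained by the star {A : i ∈ A} for any fixed i ∈ [n]. Here C(69−1, 9−1) = C(68, 8) = 7392009768.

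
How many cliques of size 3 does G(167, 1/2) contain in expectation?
E[# K_3] = C(167, 3) · (1/2)^C(3, 2) = 762355 / 2^3 = 95294.375

For each 3-subset S of vertices (there are C(167, 3) = 762355 such S), let X_S = 1 if S induces a K_3 (all C(3, 2) = 3 edges present). Then P(X_S = 1) = (1/2)^3 = 1/8. By linearity of expectation, E[# K_3] = C(167, 3) · (1/2)^3 = 762355 / 8 = 95294.375.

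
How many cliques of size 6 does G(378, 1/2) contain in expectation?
E[# K_6] = C(378, 6) · (1/2)^C(6, 2) = 3893141602350 / 2^15 = 1946570801175/16384 ≈ 118809253.001404

For each 6-subset S of vertices (there are C(378, 6) = 3893141602350 such S), let X_S = 1 if S induces a K_6 (all C(6, 2) = 15 edges present). Then P(X_S = 1) = (1/2)^15 = 1/32768. By linearity of expectation, E[# K_6] = C(378, 6) · (1/2)^15 = 3893141602350 / 32768 = 1946570801175/16384 ≈ 118809253.001404.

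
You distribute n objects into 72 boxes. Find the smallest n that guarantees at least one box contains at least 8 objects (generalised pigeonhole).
n = (8 − 1)·72 + 1 = 505

By the generalised pigeonhole principle, to guarantee some box contains ≥ r objects we need more than (r − 1) · k objects total. Threshold: n = (r − 1) · k + 1. With r = 8 and k = 72: n = 7 · 72 + 1 = 504 + 1 = 505. For n = 504 = 7 · 72, we can put exactly 7 objects in every box, avoiding 8 in any single one — so 505 is tight.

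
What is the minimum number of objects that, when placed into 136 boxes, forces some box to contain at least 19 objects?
n = (19 − 1)·136 + 1 = 2449

By the generalised pigeonhole principle, to guarantee some box contains ≥ r objects we need more than (r − 1) · k objects total. Threshold: n = (r − 1) · k + 1. With r = 19 and k = 136: n = 18 · 136 + 1 = 2448 + 1 = 2449. For n = 2448 = 18 · 136, we can put exactly 18 objects in every box, avoiding 19 in any single one — so 2449 is tight.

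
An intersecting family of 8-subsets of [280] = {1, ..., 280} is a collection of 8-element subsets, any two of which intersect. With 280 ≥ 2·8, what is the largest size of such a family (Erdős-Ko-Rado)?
max |F| = C(279, 7) = 24202109279205

The Erdős-Ko-Rado theorem states: for n ≥ 2k, an intersecting family of k-subsets of an n-element set has size at most C(n − 1, k − 1), with equality for 'star' families {A ⊆ [n] : |A| = k, i ∈ A} (fix an element i). For n = 280, k = 8: C(279, 7) = 24202109279205.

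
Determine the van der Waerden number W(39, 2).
W(39, 2) = 39 + 1 = 40

A 2-term AP is any pair of integers, so a monochromatic 2-AP exists iff some colour is used at least twice. With 39 colours, the colouring i ↦ i on {1, ..., 39} uses each colour once, avoiding any monochromatic pair, so W(39, 2) > 39. For {1, ..., 40}, pigeonhole forces two integers of the same colour, which form a monochromatic 2-AP. Hence W(39, 2) = 40.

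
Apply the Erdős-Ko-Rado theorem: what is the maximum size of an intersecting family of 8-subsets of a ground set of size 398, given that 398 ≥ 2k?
max |F| = C(397, 7) = 292417829024244

The Erdős-Ko-Rado theorem states: for n ≥ 2k, an intersecting family of k-subsets of an n-element set has size at most C(n − 1, k − 1), with equality for 'star' families {A ⊆ [n] : |A| = k, i ∈ A} (fix an element i). For n = 398, k = 8: C(397, 7) = 292417829024244.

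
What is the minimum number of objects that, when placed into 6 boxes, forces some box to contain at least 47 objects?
n = (47 − 1)·6 + 1 = 277

By the generalised pigeonhole principle, to guarantee some box contains ≥ r objects we need more than (r − 1) · k objects total. Threshold: n = (r − 1) · k + 1. With r = 47 and k = 6: n = 46 · 6 + 1 = 276 + 1 = 277. For n = 276 = 46 · 6, we can put exactly 46 objects in every box, avoiding 47 in any single one — so 277 is tight.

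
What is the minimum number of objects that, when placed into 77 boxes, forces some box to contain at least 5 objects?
n = (5 − 1)·77 + 1 = 309

By the generalised pigeonhole principle, to guarantee some box contains ≥ r objects we need more than (r − 1) · k objects total. Threshold: n = (r − 1) · k + 1. With r = 5 and k = 77: n = 4 · 77 + 1 = 308 + 1 = 309. For n = 308 = 4 · 77, we can put exactly 4 objects in every box, avoiding 5 in any single one — so 309 is tight.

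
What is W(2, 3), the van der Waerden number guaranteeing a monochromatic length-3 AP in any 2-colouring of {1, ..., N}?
W(2, 3) = 9

Lower bound: the 2-colouring RRBBRRBB of {1, ..., 8} (R at positions {1, 2, 5, 6}, B at {3, 4, 7, 8}) contains no monochromatic 3-term AP, so W(2, 3) > 8. Upper bound: a case analysis on any 2-colouring of {1, ..., 9} forces such an AP. Hence W(2, 3) = 9.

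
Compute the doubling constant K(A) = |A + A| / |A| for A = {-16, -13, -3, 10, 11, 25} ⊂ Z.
K = |A + A| / |A| = 19/6

Enumerate A + A = {a + b : a, b ∈ A}. With |A| = 6, there are |A|^2 = 36 ordered sum pairs; collecting distinct values, A + A = {-32, -29, -26, -19, -16, -6, -5, -3, -2, 7, 8, 9, 12, 20, 21, 22, 35, 36, 50}, so |A + A| = 19. Thus K = 19/6. For comparison, the minimum possible |A + A| over all 6-element sets is 2·6 − 1 = 11 (so min K = 11/6), attained only by arithmetic progressions.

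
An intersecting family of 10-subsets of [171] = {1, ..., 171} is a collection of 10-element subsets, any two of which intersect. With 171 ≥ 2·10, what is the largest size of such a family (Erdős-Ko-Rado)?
max |F| = C(170, 9) = 263473442099010

The Erdős-Ko-Rado theorem states: for n ≥ 2k, an intersecting family of k-subsets of an n-element set has size at most C(n − 1, k − 1), with equality for 'star' families {A ⊆ [n] : |A| = k, i ∈ A} (fix an element i). For n = 171, k = 10: C(170, 9) = 263473442099010.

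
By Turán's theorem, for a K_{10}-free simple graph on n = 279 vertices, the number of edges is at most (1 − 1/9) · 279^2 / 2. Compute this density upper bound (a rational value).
Turán density bound = (8/9) · 279^2/2 = 34596

Turán's theorem: ex(n, K_{r+1}) is achieved by the complete r-partite Turán graph T(n, r) with parts as balanced as possible, and is at most (1 − 1/r) · n^2/2. For r = 9, n = 279: the density bound is (8/9) · 77841/2 = 34596. Since 9 ∣ 279, the Turán graph T(279, 9) has parts of equal size 31, and its edge count e(T(279, 9)) = 34596 attains the density bound exactly.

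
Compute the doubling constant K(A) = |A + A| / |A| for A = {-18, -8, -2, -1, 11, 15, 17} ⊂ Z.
K = |A + A| / |A| = 26/7

Enumerate A + A = {a + b : a, b ∈ A}. With |A| = 7, there are |A|^2 = 49 ordered sum pairs; collecting distinct values, A + A = {-36, -26, -20, -19, -16, -10, -9, -7, -4, -3, -2, -1, 3, 7, 9, 10, 13, 14, 15, 16, 22, 26, 28, 30, 32, 34}, so |A + A| = 26. Thus K = 26/7. For comparison, the minimum possible |A + A| over all 7-element sets is 2·7 − 1 = 13 (so min K = 13/7), attained only by arithmetic progressions.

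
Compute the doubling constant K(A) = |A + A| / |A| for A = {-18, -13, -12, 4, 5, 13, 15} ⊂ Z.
K = |A + A| / |A| = 27/7

Enumerate A + A = {a + b : a, b ∈ A}. With |A| = 7, there are |A|^2 = 49 ordered sum pairs; collecting distinct values, A + A = {-36, -31, -30, -26, -25, -24, -14, -13, -9, -8, -7, -5, -3, 0, 1, 2, 3, 8, 9, 10, 17, 18, 19, 20, 26, 28, 30}, so |A + A| = 27. Thus K = 27/7. For comparison, the minimum possible |A + A| over all 7-element sets is 2·7 − 1 = 13 (so min K = 13/7), attained only by arithmetic progressions.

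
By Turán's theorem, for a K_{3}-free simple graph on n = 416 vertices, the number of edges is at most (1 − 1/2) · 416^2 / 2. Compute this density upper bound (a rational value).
Turán density bound = (1/2) · 416^2/2 = 43264

Turán's theorem: ex(n, K_{r+1}) is achieved by the complete r-partite Turán graph T(n, r) with parts as balanced as possible, and is at most (1 − 1/r) · n^2/2. For r = 2, n = 416: the density bound is (1/2) · 173056/2 = 43264. Since 2 ∣ 416, the Turán graph T(416, 2) has parts of equal size 208, and its edge count e(T(416, 2)) = 43264 attains the density bound exactly.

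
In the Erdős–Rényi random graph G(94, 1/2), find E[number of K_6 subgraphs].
E[# K_6] = C(94, 6) · (1/2)^C(6, 2) = 814216767 / 2^15 ≈ 24847.923798

For each 6-subset S of vertices (there are C(94, 6) = 814216767 such S), let X_S = 1 if S induces a K_6 (all C(6, 2) = 15 edges present). Then P(X_S = 1) = (1/2)^15 = 1/32768. By linearity of expectation, E[# K_6] = C(94, 6) · (1/2)^15 = 814216767 / 32768 ≈ 24847.923798.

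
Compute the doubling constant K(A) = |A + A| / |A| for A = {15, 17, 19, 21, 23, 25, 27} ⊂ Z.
K = |A + A| / |A| = 13/7

Enumerate A + A = {a + b : a, b ∈ A}. With |A| = 7, there are |A|^2 = 49 ordered sum pairs; collecting distinct values, A + A = {30, 32, 34, 36, 38, 40, 42, 44, 46, 48, 50, 52, 54}, so |A + A| = 13. Thus K = 13/7. Here |A + A| = 2|A| − 1 = 13, the minimum possible — so K = 13/7 is minimal, which holds iff A is an arithmetic progression.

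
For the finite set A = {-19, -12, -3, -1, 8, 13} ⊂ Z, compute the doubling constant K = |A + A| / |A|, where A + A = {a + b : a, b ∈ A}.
K = |A + A| / |A| = 19/6

Enumerate A + A = {a + b : a, b ∈ A}. With |A| = 6, there are |A|^2 = 36 ordered sum pairs; collecting distinct values, A + A = {-38, -31, -24, -22, -20, -15, -13, -11, -6, -4, -2, 1, 5, 7, 10, 12, 16, 21, 26}, so |A + A| = 19. Thus K = 19/6. For comparison, the minimum possible |A + A| over all 6-element sets is 2·6 − 1 = 11 (so min K = 11/6), attained only by arithmetic progressions.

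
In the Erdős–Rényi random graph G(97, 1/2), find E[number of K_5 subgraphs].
E[# K_5] = C(97, 5) · (1/2)^C(5, 2) = 64446024 / 2^10 = 8055753/128 = 62935.5703125

For each 5-subset S of vertices (there are C(97, 5) = 64446024 such S), let X_S = 1 if S induces a K_5 (all C(5, 2) = 10 edges present). Then P(X_S = 1) = (1/2)^10 = 1/1024. By linearity of expectation, E[# K_5] = C(97, 5) · (1/2)^10 = 64446024 / 1024 = 8055753/128 = 62935.5703125.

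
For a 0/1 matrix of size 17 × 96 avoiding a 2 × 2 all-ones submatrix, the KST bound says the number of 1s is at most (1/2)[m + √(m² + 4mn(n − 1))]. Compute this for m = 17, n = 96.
z(17, 96; 2, 2) ≤ (1/2)[17 + √(17² + 4·17·96·95)] = (1/2)[17 + √620449] = 402.3429

Kővári–Sós–Turán: let r_1, ..., r_17 be the row sums and z = Σ r_i the total number of 1s. Each pair of columns can share at most one row with both entries 1 (else a 2×2 all-ones block appears), so Σ_i C(r_i, 2) ≤ C(96, 2) = 4560. By convexity Σ_i C(r_i, 2) ≥ 17·C(z/17, 2) = z(z − 17)/(2·17), giving z² − 17z − 17·96·95 ≤ 0 and hence z ≤ (1/2)[17 + √(289 + 4·155040)] = (1/2)[17 + √620449] ≈ (1/2)(17 + 787.6859) = 402.3429.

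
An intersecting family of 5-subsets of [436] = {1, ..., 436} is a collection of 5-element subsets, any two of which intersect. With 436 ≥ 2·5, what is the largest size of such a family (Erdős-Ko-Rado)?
max |F| = C(435, 4) = 1471429260

Erdős-Ko-Rado (1961): when n ≥ 2k, max |F| = C(n−1, k−1). The bound is attained by the star {A : i ∈ A} for any fixed i ∈ [n]. Here C(436−1, 5−1) = C(435, 4) = 1471429260.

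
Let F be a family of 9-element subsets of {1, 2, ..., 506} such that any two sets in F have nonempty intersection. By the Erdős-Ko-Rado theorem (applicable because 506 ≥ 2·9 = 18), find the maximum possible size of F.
max |F| = C(505, 8) = 99222624889162875

Erdős-Ko-Rado (1961): when n ≥ 2k, max |F| = C(n−1, k−1). The bound is attained by the star {A : i ∈ A} for any fixed i ∈ [n]. Here C(506−1, 9−1) = C(505, 8) = 99222624889162875.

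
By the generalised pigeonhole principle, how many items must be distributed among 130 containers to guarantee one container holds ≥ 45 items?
n = (45 − 1)·130 + 1 = 5721

By the generalised pigeonhole principle, to guarantee some box contains ≥ r objects we need more than (r − 1) · k objects total. Threshold: n = (r − 1) · k + 1. With r = 45 and k = 130: n = 44 · 130 + 1 = 5720 + 1 = 5721. For n = 5720 = 44 · 130, we can put exactly 44 objects in every box, avoiding 45 in any single one — so 5721 is tight.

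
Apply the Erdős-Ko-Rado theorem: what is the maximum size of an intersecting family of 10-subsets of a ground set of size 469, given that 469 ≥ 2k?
max |F| = C(468, 9) = 2746871064576616120

The Erdős-Ko-Rado theorem states: for n ≥ 2k, an intersecting family of k-subsets of an n-element set has size at most C(n − 1, k − 1), with equality for 'star' families {A ⊆ [n] : |A| = k, i ∈ A} (fix an element i). For n = 469, k = 10: C(468, 9) = 2746871064576616120.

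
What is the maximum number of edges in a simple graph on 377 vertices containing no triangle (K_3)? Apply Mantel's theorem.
ex(377, K_3) = ⌊377^2/4⌋ = 35532

Mantel (1907): a triangle-free graph on n vertices has at most ⌊n^2/4⌋ edges, with equality for the complete bipartite graph K_{⌊n/2⌋, ⌈n/2⌉}. For n = 377: ⌊377^2/4⌋ = ⌊142129/4⌋ = 35532. The extremal graph is K_{188, 189}, which has 188·189 = 35532 edges.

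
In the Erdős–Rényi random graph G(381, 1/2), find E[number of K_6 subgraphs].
E[# K_6] = C(381, 6) · (1/2)^C(6, 2) = 4083534986076 / 2^15 = 1020883746519/8192 ≈ 124619597.963745

For each 6-subset S of vertices (there are C(381, 6) = 4083534986076 such S), let X_S = 1 if S induces a K_6 (all C(6, 2) = 15 edges present). Then P(X_S = 1) = (1/2)^15 = 1/32768. By linearity of expectation, E[# K_6] = C(381, 6) · (1/2)^15 = 4083534986076 / 32768 = 1020883746519/8192 ≈ 124619597.963745.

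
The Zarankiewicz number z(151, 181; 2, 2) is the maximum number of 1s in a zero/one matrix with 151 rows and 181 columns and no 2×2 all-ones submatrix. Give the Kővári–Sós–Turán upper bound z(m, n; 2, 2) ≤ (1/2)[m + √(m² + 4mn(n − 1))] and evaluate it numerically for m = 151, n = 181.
z(151, 181; 2, 2) ≤ (1/2)[151 + √(151² + 4·151·181·180)] = (1/2)[151 + √19701121] = 2294.7972

Kővári–Sós–Turán: let r_1, ..., r_151 be the row sums and z = Σ r_i the total number of 1s. Each pair of columns can share at most one row with both entries 1 (else a 2×2 all-ones block appears), so Σ_i C(r_i, 2) ≤ C(181, 2) = 16290. By convexity Σ_i C(r_i, 2) ≥ 151·C(z/151, 2) = z(z − 151)/(2·151), giving z² − 151z − 151·181·180 ≤ 0 and hence z ≤ (1/2)[151 + √(22801 + 4·4919580)] = (1/2)[151 + √19701121] ≈ (1/2)(151 + 4438.5945) = 2294.7972.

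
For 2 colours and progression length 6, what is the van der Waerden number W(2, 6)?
W(2, 6) = 1132

W(2, 6) = 1132. The lower bound W(2, 6) > 1131 comes from an explicit good 2-colouring of [1, 1131]; the upper bound W(2, 6) ≤ 1132 was verified by exhaustive search over 2-colourings of [1, 1132].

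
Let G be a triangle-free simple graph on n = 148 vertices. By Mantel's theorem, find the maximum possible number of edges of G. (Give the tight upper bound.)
ex(148, K_3) = ⌊148^2/4⌋ = 5476

Mantel (1907): a triangle-free graph on n vertices has at most ⌊n^2/4⌋ edges, with equality for the complete bipartite graph K_{⌊n/2⌋, ⌈n/2⌉}. For n = 148: ⌊148^2/4⌋ = ⌊21904/4⌋ = 5476. The extremal graph is K_{74, 74}, which has 74·74 = 5476 edges.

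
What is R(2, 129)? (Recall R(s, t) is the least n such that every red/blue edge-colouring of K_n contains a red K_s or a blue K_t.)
R(2, 129) = 129

R(2, k) = k for all k ≥ 2: in a 2-colouring of K_k, either some edge is red (a red K_2) or all edges are blue (a blue K_k). And K_{128} coloured all-blue has no blue K_129, so R(2, 129) > 128. Hence R(2, 129) = 129.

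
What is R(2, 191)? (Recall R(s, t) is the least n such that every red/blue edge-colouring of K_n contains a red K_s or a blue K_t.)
R(2, 191) = 191

R(2, k) = k for all k ≥ 2: in a 2-colouring of K_k, either some edge is red (a red K_2) or all edges are blue (a blue K_k). And K_{190} coloured all-blue has no blue K_191, so R(2, 191) > 190. Hence R(2, 191) = 191.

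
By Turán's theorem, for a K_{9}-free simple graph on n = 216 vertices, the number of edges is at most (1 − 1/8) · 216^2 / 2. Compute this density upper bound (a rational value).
Turán density bound = (7/8) · 216^2/2 = 20412

Turán's theorem: ex(n, K_{r+1}) is achieved by the complete r-partite Turán graph T(n, r) with parts as balanced as possible, and is at most (1 − 1/r) · n^2/2. For r = 8, n = 216: the density bound is (7/8) · 46656/2 = 20412. Since 8 ∣ 216, the Turán graph T(216, 8) has parts of equal size 27, and its edge count e(T(216, 8)) = 20412 attains the density bound exactly.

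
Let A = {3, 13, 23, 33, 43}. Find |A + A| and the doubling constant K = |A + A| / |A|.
K = |A + A| / |A| = 9/5

Enumerate A + A = {a + b : a, b ∈ A}. With |A| = 5, there are |A|^2 = 25 ordered sum pairs; collecting distinct values, A + A = {6, 16, 26, 36, 46, 56, 66, 76, 86}, so |A + A| = 9. Thus K = 9/5. Here |A + A| = 2|A| − 1 = 9, the minimum possible — so K = 9/5 is minimal, which holds iff A is an arithmetic progression.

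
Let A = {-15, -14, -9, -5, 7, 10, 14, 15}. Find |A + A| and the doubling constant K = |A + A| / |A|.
K = |A + A| / |A| = 33/8

Enumerate A + A = {a + b : a, b ∈ A}. With |A| = 8, there are |A|^2 = 64 ordered sum pairs; collecting distinct values, A + A = {-30, -29, -28, -24, -23, -20, -19, -18, -14, -10, -8, -7, -5, -4, -2, -1, 0, 1, 2, 5, 6, 9, 10, 14, 17, 20, 21, 22, 24, 25, 28, 29, 30}, so |A + A| = 33. Thus K = 33/8. For comparison, the minimum possible |A + A| over all 8-element sets is 2·8 − 1 = 15 (so min K = 15/8), attained only by arithmetic progressions.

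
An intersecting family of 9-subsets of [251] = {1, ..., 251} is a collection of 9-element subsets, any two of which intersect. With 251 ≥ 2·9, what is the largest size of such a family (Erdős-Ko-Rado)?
max |F| = C(250, 8) = 337959576966375

The Erdős-Ko-Rado theorem states: for n ≥ 2k, an intersecting family of k-subsets of an n-element set has size at most C(n − 1, k − 1), with equality for 'star' families {A ⊆ [n] : |A| = k, i ∈ A} (fix an element i). For n = 251, k = 9: C(250, 8) = 337959576966375.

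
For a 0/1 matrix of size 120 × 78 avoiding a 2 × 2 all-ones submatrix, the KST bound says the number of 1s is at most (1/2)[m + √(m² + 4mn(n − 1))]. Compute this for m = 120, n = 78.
z(120, 78; 2, 2) ≤ (1/2)[120 + √(120² + 4·120·78·77)] = (1/2)[120 + √2897280] = 911.0699

Kővári–Sós–Turán: let r_1, ..., r_120 be the row sums and z = Σ r_i the total number of 1s. Each pair of columns can share at most one row with both entries 1 (else a 2×2 all-ones block appears), so Σ_i C(r_i, 2) ≤ C(78, 2) = 3003. By convexity Σ_i C(r_i, 2) ≥ 120·C(z/120, 2) = z(z − 120)/(2·120), giving z² − 120z − 120·78·77 ≤ 0 and hence z ≤ (1/2)[120 + √(14400 + 4·720720)] = (1/2)[120 + √2897280] ≈ (1/2)(120 + 1702.1398) = 911.0699.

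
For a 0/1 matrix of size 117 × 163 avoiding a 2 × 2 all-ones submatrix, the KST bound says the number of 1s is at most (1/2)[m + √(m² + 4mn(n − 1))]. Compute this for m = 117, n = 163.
z(117, 163; 2, 2) ≤ (1/2)[117 + √(117² + 4·117·163·162)] = (1/2)[117 + √12371697] = 1817.1712

Kővári–Sós–Turán: let r_1, ..., r_117 be the row sums and z = Σ r_i the total number of 1s. Each pair of columns can share at most one row with both entries 1 (else a 2×2 all-ones block appears), so Σ_i C(r_i, 2) ≤ C(163, 2) = 13203. By convexity Σ_i C(r_i, 2) ≥ 117·C(z/117, 2) = z(z − 117)/(2·117), giving z² − 117z − 117·163·162 ≤ 0 and hence z ≤ (1/2)[117 + √(13689 + 4·3089502)] = (1/2)[117 + √12371697] ≈ (1/2)(117 + 3517.3423) = 1817.1712.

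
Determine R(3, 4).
R(3, 4) = 9

Lower bound: an explicit 2-colouring of K_{8} (typically a Paley-type or other structured construction) avoids a red K_3 and a blue K_4, showing R(3, 4) > 8.
Upper bound: the Erdős–Szekeres recurrence R(r, t') ≤ R(r−1, t') + R(r, t'−1) (with the −1 refinement when both summands are even) yields R(3, 4) ≤ 9.
Hence R(3, 4) = 9.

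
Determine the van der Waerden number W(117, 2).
W(117, 2) = 117 + 1 = 118

A 2-term AP is any pair of integers, so a monochromatic 2-AP exists iff some colour is used at least twice. With 117 colours, the colouring i ↦ i on {1, ..., 117} uses each colour once, avoiding any monochromatic pair, so W(117, 2) > 117. For {1, ..., 118}, pigeonhole forces two integers of the same colour, which form a monochromatic 2-AP. Hence W(117, 2) = 118.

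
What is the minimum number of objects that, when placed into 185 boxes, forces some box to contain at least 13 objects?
n = (13 − 1)·185 + 1 = 2221

By the generalised pigeonhole principle, to guarantee some box contains ≥ r objects we need more than (r − 1) · k objects total. Threshold: n = (r − 1) · k + 1. With r = 13 and k = 185: n = 12 · 185 + 1 = 2220 + 1 = 2221. For n = 2220 = 12 · 185, we can put exactly 12 objects in every box, avoiding 13 in any single one — so 2221 is tight.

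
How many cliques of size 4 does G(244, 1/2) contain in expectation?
E[# K_4] = C(244, 4) · (1/2)^C(4, 2) = 144084501 / 2^6 = 2251320.328125

For each 4-subset S of vertices (there are C(244, 4) = 144084501 such S), let X_S = 1 if S induces a K_4 (all C(4, 2) = 6 edges present). Then P(X_S = 1) = (1/2)^6 = 1/64. By linearity of expectation, E[# K_4] = C(244, 4) · (1/2)^6 = 144084501 / 64 = 2251320.328125.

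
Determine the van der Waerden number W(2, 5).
W(2, 5) = 178

This is a classical value, W(2, 5) = 178, established by combining an explicit 2-colouring of {1, ..., 177} with no monochromatic 5-AP (giving the lower bound W(2, 5) > 177) and a finite case analysis / exhaustive computer search showing every 2-colouring of {1, ..., 178} has such an AP.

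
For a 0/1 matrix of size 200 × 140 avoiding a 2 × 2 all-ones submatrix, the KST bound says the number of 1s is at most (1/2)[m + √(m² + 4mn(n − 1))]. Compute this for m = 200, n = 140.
z(200, 140; 2, 2) ≤ (1/2)[200 + √(200² + 4·200·140·139)] = (1/2)[200 + √15608000] = 2075.3481

Kővári–Sós–Turán: let r_1, ..., r_200 be the row sums and z = Σ r_i the total number of 1s. Each pair of columns can share at most one row with both entries 1 (else a 2×2 all-ones block appears), so Σ_i C(r_i, 2) ≤ C(140, 2) = 9730. By convexity Σ_i C(r_i, 2) ≥ 200·C(z/200, 2) = z(z − 200)/(2·200), giving z² − 200z − 200·140·139 ≤ 0 and hence z ≤ (1/2)[200 + √(40000 + 4·3892000)] = (1/2)[200 + √15608000] ≈ (1/2)(200 + 3950.6961) = 2075.3481.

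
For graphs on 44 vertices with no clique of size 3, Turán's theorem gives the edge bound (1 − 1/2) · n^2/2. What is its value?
Turán density bound = (1/2) · 44^2/2 = 484

Turán's theorem: ex(n, K_{r+1}) is achieved by the complete r-partite Turán graph T(n, r) with parts as balanced as possible, and is at most (1 − 1/r) · n^2/2. For r = 2, n = 44: the density bound is (1/2) · 1936/2 = 484. Since 2 ∣ 44, the Turán graph T(44, 2) has parts of equal size 22, and its edge count e(T(44, 2)) = 484 attains the density bound exactly.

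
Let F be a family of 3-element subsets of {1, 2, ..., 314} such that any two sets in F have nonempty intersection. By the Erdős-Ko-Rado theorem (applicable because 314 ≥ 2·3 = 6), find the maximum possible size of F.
max |F| = C(313, 2) = 48828

The Erdős-Ko-Rado theorem states: for n ≥ 2k, an intersecting family of k-subsets of an n-element set has size at most C(n − 1, k − 1), with equality for 'star' families {A ⊆ [n] : |A| = k, i ∈ A} (fix an element i). For n = 314, k = 3: C(313, 2) = 48828.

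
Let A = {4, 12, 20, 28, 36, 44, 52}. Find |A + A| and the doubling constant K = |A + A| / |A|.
K = |A + A| / |A| = 13/7

Enumerate A + A = {a + b : a, b ∈ A}. With |A| = 7, there are |A|^2 = 49 ordered sum pairs; collecting distinct values, A + A = {8, 16, 24, 32, 40, 48, 56, 64, 72, 80, 88, 96, 104}, so |A + A| = 13. Thus K = 13/7. Here |A + A| = 2|A| − 1 = 13, the minimum possible — so K = 13/7 is minimal, which holds iff A is an arithmetic progression.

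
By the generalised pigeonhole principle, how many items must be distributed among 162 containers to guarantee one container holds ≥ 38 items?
n = (38 − 1)·162 + 1 = 5995

By the generalised pigeonhole principle, to guarantee some box contains ≥ r objects we need more than (r − 1) · k objects total. Threshold: n = (r − 1) · k + 1. With r = 38 and k = 162: n = 37 · 162 + 1 = 5994 + 1 = 5995. For n = 5994 = 37 · 162, we can put exactly 37 objects in every box, avoiding 38 in any single one — so 5995 is tight.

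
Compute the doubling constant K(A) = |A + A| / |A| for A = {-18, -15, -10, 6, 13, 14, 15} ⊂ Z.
K = |A + A| / |A| = 26/7

Enumerate A + A = {a + b : a, b ∈ A}. With |A| = 7, there are |A|^2 = 49 ordered sum pairs; collecting distinct values, A + A = {-36, -33, -30, -28, -25, -20, -12, -9, -5, -4, -3, -2, -1, 0, 3, 4, 5, 12, 19, 20, 21, 26, 27, 28, 29, 30}, so |A + A| = 26. Thus K = 26/7. For comparison, the minimum possible |A + A| over all 7-element sets is 2·7 − 1 = 13 (so min K = 13/7), attained only by arithmetic progressions.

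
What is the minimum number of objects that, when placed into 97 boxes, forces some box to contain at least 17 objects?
n = (17 − 1)·97 + 1 = 1553

By the generalised pigeonhole principle, to guarantee some box contains ≥ r objects we need more than (r − 1) · k objects total. Threshold: n = (r − 1) · k + 1. With r = 17 and k = 97: n = 16 · 97 + 1 = 1552 + 1 = 1553. For n = 1552 = 16 · 97, we can put exactly 16 objects in every box, avoiding 17 in any single one — so 1553 is tight.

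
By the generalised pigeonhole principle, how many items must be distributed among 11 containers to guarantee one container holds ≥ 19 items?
n = (19 − 1)·11 + 1 = 199

By the generalised pigeonhole principle, to guarantee some box contains ≥ r objects we need more than (r − 1) · k objects total. Threshold: n = (r − 1) · k + 1. With r = 19 and k = 11: n = 18 · 11 + 1 = 198 + 1 = 199. For n = 198 = 18 · 11, we can put exactly 18 objects in every box, avoiding 19 in any single one — so 199 is tight.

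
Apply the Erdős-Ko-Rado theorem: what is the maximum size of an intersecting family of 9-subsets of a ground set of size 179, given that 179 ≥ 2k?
max |F| = C(178, 8) = 21308033477610

The Erdős-Ko-Rado theorem states: for n ≥ 2k, an intersecting family of k-subsets of an n-element set has size at most C(n − 1, k − 1), with equality for 'star' families {A ⊆ [n] : |A| = k, i ∈ A} (fix an element i). For n = 179, k = 9: C(178, 8) = 21308033477610.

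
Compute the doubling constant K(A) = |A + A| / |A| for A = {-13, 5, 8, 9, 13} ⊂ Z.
K = |A + A| / |A| = 14/5

Enumerate A + A = {a + b : a, b ∈ A}. With |A| = 5, there are |A|^2 = 25 ordered sum pairs; collecting distinct values, A + A = {-26, -8, -5, -4, 0, 10, 13, 14, 16, 17, 18, 21, 22, 26}, so |A + A| = 14. Thus K = 14/5. For comparison, the minimum possible |A + A| over all 5-element sets is 2·5 − 1 = 9 (so min K = 9/5), attained only by arithmetic progressions.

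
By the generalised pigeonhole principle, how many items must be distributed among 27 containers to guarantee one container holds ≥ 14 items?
n = (14 − 1)·27 + 1 = 352

By the generalised pigeonhole principle, to guarantee some box contains ≥ r objects we need more than (r − 1) · k objects total. Threshold: n = (r − 1) · k + 1. With r = 14 and k = 27: n = 13 · 27 + 1 = 351 + 1 = 352. For n = 351 = 13 · 27, we can put exactly 13 objects in every box, avoiding 14 in any single one — so 352 is tight.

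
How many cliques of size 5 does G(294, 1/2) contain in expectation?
E[# K_5] = C(294, 5) · (1/2)^C(5, 2) = 17689173558 / 2^10 = 8844586779/512 ≈ 17274583.552734

For each 5-subset S of vertices (there are C(294, 5) = 17689173558 such S), let X_S = 1 if S induces a K_5 (all C(5, 2) = 10 edges present). Then P(X_S = 1) = (1/2)^10 = 1/1024. By linearity of expectation, E[# K_5] = C(294, 5) · (1/2)^10 = 17689173558 / 1024 = 8844586779/512 ≈ 17274583.552734.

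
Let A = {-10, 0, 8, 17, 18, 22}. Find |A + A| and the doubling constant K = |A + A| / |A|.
K = |A + A| / |A| = 20/6 = 10/3

Enumerate A + A = {a + b : a, b ∈ A}. With |A| = 6, there are |A|^2 = 36 ordered sum pairs; collecting distinct values, A + A = {-20, -10, -2, 0, 7, 8, 12, 16, 17, 18, 22, 25, 26, 30, 34, 35, 36, 39, 40, 44}, so |A + A| = 20. Thus K = 20/6 = 10/3. For comparison, the minimum possible |A + A| over all 6-element sets is 2·6 − 1 = 11 (so min K = 11/6), attained only by arithmetic progressions.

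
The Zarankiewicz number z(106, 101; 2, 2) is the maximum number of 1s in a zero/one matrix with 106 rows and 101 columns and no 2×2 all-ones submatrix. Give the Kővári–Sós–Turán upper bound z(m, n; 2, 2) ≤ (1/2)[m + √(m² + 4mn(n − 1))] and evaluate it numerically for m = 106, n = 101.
z(106, 101; 2, 2) ≤ (1/2)[106 + √(106² + 4·106·101·100)] = (1/2)[106 + √4293636] = 1089.0545

Kővári–Sós–Turán: let r_1, ..., r_106 be the row sums and z = Σ r_i the total number of 1s. Each pair of columns can share at most one row with both entries 1 (else a 2×2 all-ones block appears), so Σ_i C(r_i, 2) ≤ C(101, 2) = 5050. By convexity Σ_i C(r_i, 2) ≥ 106·C(z/106, 2) = z(z − 106)/(2·106), giving z² − 106z − 106·101·100 ≤ 0 and hence z ≤ (1/2)[106 + √(11236 + 4·1070600)] = (1/2)[106 + √4293636] ≈ (1/2)(106 + 2072.1091) = 1089.0545.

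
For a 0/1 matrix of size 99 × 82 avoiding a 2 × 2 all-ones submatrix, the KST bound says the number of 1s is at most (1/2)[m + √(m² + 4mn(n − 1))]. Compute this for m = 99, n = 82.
z(99, 82; 2, 2) ≤ (1/2)[99 + √(99² + 4·99·82·81)] = (1/2)[99 + √2640033] = 861.9089

Kővári–Sós–Turán: let r_1, ..., r_99 be the row sums and z = Σ r_i the total number of 1s. Each pair of columns can share at most one row with both entries 1 (else a 2×2 all-ones block appears), so Σ_i C(r_i, 2) ≤ C(82, 2) = 3321. By convexity Σ_i C(r_i, 2) ≥ 99·C(z/99, 2) = z(z − 99)/(2·99), giving z² − 99z − 99·82·81 ≤ 0 and hence z ≤ (1/2)[99 + √(9801 + 4·657558)] = (1/2)[99 + √2640033] ≈ (1/2)(99 + 1624.8178) = 861.9089.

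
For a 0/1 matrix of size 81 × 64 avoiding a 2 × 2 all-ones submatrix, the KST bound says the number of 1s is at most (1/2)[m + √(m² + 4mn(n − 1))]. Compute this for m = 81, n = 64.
z(81, 64; 2, 2) ≤ (1/2)[81 + √(81² + 4·81·64·63)] = (1/2)[81 + √1312929] = 613.4156

Kővári–Sós–Turán: let r_1, ..., r_81 be the row sums and z = Σ r_i the total number of 1s. Each pair of columns can share at most one row with both entries 1 (else a 2×2 all-ones block appears), so Σ_i C(r_i, 2) ≤ C(64, 2) = 2016. By convexity Σ_i C(r_i, 2) ≥ 81·C(z/81, 2) = z(z − 81)/(2·81), giving z² − 81z − 81·64·63 ≤ 0 and hence z ≤ (1/2)[81 + √(6561 + 4·326592)] = (1/2)[81 + √1312929] ≈ (1/2)(81 + 1145.8311) = 613.4156.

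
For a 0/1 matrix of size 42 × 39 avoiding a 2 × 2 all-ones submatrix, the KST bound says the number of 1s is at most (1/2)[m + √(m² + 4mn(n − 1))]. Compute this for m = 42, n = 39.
z(42, 39; 2, 2) ≤ (1/2)[42 + √(42² + 4·42·39·38)] = (1/2)[42 + √250740] = 271.3697

Kővári–Sós–Turán: let r_1, ..., r_42 be the row sums and z = Σ r_i the total number of 1s. Each pair of columns can share at most one row with both entries 1 (else a 2×2 all-ones block appears), so Σ_i C(r_i, 2) ≤ C(39, 2) = 741. By convexity Σ_i C(r_i, 2) ≥ 42·C(z/42, 2) = z(z − 42)/(2·42), giving z² − 42z − 42·39·38 ≤ 0 and hence z ≤ (1/2)[42 + √(1764 + 4·62244)] = (1/2)[42 + √250740] ≈ (1/2)(42 + 500.7395) = 271.3697.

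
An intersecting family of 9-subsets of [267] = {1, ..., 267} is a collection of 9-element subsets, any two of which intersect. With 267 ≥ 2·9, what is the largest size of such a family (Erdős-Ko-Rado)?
max |F| = C(266, 8) = 558961084927245

The Erdős-Ko-Rado theorem states: for n ≥ 2k, an intersecting family of k-subsets of an n-element set has size at most C(n − 1, k − 1), with equality for 'star' families {A ⊆ [n] : |A| = k, i ∈ A} (fix an element i). For n = 267, k = 9: C(266, 8) = 558961084927245.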